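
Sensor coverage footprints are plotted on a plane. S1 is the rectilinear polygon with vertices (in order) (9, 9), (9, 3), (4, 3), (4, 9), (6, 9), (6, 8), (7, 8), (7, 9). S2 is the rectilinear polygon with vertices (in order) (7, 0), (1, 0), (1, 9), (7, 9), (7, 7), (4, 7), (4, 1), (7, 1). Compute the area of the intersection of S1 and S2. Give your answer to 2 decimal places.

5.00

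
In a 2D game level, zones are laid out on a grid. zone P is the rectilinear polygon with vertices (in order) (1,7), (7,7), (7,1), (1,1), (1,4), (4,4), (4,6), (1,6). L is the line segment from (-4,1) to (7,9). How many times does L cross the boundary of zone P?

2

The segment meets the boundary at (2.875,6), (4.25,7).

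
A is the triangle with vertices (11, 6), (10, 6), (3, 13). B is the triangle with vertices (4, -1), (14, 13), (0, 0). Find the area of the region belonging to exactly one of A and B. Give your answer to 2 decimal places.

34.82

|A| = 3.5, |B| = 33, |A∩B| = 0.8401.
|A △ B| = |A| + |B| − 2·|A∩B| = 3.5 + 33 − 1.6801 = 34.82.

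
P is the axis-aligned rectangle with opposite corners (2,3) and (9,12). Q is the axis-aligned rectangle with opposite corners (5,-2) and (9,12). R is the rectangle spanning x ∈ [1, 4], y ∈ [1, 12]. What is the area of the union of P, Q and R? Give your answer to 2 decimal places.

By inclusion–exclusion:
Individual areas: |P| = 63, |Q| = 56, |R| = 33.
|P∩Q|: x∈[5,9], y∈[3,12] → 4·9 = 36.
|P∩R|: x∈[2,4], y∈[3,12] → 2·9 = 18.
|Q∩R| = 0 (no overlap).
|P∩Q∩R| = 0.
|P ∪ Q ∪ R| = 152 − 54 + 0 = 98.00.

98.00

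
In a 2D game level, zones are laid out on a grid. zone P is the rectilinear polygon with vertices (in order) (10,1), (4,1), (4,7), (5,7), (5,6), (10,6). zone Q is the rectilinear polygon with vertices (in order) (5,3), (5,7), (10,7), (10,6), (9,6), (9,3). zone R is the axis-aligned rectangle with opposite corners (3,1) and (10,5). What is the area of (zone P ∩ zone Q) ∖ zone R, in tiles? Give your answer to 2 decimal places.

|zone P ∩ zone Q| = 12.
|(zone P ∩ zone Q) ∩ zone R| = 8.
|(zone P ∩ zone Q) ∖ zone R| = 12 − 8 = 4.00.

4.00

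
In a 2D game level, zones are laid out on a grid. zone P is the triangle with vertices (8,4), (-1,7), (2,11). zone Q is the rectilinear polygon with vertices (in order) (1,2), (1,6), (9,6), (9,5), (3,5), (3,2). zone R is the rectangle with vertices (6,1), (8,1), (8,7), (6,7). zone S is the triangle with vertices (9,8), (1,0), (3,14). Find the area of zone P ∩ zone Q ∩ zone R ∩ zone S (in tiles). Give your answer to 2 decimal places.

The intersection is the polygon with vertices (6.615,5.615), (6,5), (6,6), (6.286,6).
By the shoelace formula its area is 0.36.

0.36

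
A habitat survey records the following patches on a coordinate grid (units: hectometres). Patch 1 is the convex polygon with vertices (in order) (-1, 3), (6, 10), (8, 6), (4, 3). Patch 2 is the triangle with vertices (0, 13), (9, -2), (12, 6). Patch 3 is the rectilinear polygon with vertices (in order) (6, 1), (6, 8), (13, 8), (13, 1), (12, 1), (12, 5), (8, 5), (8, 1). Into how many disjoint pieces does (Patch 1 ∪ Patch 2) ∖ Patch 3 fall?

2

(Patch 1 ∪ Patch 2) ∖ Patch 3 splits into 2 disjoint pieces (area 35.8738, area 15.8875).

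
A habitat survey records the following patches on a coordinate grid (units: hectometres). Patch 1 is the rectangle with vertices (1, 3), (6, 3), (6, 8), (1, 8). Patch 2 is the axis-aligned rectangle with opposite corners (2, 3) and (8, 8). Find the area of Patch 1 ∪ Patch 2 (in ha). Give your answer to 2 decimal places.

35.00

By inclusion–exclusion:
Individual areas: |Patch 1| = 25, |Patch 2| = 30.
|Patch 1∩Patch 2|: x∈[2,6], y∈[3,8] → 4·5 = 20.
|Patch 1 ∪ Patch 2| = 55 − 20 = 35.00.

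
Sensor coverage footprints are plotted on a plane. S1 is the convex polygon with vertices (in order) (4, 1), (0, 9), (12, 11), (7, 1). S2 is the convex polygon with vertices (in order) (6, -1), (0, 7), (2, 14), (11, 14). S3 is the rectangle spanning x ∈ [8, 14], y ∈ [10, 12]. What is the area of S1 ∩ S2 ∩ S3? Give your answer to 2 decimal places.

The intersection is the polygon with vertices (9.882,10.647), (9.667,10), (8,10), (8,10.333).
By the shoelace formula its area is 0.85.

0.85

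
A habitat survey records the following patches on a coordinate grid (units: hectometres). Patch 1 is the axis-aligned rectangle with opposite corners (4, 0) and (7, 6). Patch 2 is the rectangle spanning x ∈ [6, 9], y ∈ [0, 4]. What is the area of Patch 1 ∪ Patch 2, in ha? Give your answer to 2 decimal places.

26.00

By inclusion–exclusion:
Individual areas: |Patch 1| = 18, |Patch 2| = 12.
|Patch 1∩Patch 2|: x∈[6,7], y∈[0,4] → 1·4 = 4.
|Patch 1 ∪ Patch 2| = 30 − 4 = 26.00.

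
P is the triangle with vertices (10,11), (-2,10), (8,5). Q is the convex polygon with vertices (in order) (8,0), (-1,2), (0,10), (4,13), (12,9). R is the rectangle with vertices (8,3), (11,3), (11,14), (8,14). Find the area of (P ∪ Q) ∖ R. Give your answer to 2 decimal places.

|P ∪ Q| = 114.843.
|(P ∪ Q) ∩ R| = 19.3393.
|(P ∪ Q) ∖ R| = 114.843 − 19.3393 = 95.50.

95.50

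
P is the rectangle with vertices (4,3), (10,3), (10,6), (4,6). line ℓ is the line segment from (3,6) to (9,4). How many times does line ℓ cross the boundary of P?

1

The segment meets the boundary at (4,5.667).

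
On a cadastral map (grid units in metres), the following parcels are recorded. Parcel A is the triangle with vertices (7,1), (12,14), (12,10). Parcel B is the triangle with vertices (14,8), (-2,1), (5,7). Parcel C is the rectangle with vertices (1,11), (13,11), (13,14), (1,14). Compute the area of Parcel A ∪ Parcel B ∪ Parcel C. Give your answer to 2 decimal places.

By inclusion–exclusion:
Individual areas: |Parcel A| = 10, |Parcel B| = 23.5, |Parcel C| = 36.
|Parcel A∩Parcel B| = 1.5794.
|Parcel A∩Parcel C| = 1.7308.
|Parcel B∩Parcel C| = 0.
|Parcel A∩Parcel B∩Parcel C| = 0.
|Parcel A ∪ Parcel B ∪ Parcel C| = 69.5 − 3.3102 + 0 = 66.19.

66.19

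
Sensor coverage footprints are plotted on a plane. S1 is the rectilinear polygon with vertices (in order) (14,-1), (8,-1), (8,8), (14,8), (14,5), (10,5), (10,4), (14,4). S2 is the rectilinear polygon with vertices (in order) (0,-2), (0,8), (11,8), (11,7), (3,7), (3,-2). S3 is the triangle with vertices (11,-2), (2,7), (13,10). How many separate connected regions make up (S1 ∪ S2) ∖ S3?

(S1 ∪ S2) ∖ S3 splits into 4 disjoint pieces (area 2, area 30.3333, area 4.75, area 12.0833).

4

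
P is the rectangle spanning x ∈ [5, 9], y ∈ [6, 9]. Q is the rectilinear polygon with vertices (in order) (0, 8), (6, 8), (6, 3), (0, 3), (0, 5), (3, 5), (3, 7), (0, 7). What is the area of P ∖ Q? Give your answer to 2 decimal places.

10.00

|P| = 12, |P∩Q| = 2.
|P ∖ Q| = |P| − |P∩Q| = 12 − 2 = 10.00.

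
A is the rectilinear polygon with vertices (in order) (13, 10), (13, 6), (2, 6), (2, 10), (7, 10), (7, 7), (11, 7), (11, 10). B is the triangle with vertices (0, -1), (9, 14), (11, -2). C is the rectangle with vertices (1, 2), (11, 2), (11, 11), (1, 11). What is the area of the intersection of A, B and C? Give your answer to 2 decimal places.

9.34

The intersection is the polygon with vertices (6.6,10), (7,10), (7,7), (9.875,7), (10,6), (4.2,6).
By the shoelace formula its area is 9.34.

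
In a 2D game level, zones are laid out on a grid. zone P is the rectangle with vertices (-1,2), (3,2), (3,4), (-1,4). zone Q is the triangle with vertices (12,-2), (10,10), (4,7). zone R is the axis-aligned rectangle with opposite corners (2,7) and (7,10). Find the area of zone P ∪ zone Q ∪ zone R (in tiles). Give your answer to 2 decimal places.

59.75

By inclusion–exclusion:
Individual areas: |zone P| = 8, |zone Q| = 39, |zone R| = 15.
|zone P∩zone Q| = 0.
|zone P∩zone R| = 0 (no overlap).
|zone Q∩zone R| = 2.25.
|zone P∩zone Q∩zone R| = 0.
|zone P ∪ zone Q ∪ zone R| = 62 − 2.25 + 0 = 59.75.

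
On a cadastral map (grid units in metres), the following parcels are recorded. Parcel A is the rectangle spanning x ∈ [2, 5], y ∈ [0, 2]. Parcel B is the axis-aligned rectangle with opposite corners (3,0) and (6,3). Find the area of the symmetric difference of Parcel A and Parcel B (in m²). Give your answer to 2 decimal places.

7.00

|Parcel A∩Parcel B|: x∈[3,5], y∈[0,2] → 2·2 = 4.
|Parcel A △ Parcel B| = |Parcel A| + |Parcel B| − 2·|Parcel A∩Parcel B| = 6 + 9 − 8 = 7.00.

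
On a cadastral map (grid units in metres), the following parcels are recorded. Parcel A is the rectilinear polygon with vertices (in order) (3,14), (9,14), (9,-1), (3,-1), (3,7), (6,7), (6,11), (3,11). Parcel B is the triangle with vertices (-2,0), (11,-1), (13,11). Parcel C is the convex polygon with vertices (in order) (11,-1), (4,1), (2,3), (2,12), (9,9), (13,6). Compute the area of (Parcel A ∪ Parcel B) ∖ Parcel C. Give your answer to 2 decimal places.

46.94

|Parcel A ∪ Parcel B| = 118.1077.
|(Parcel A ∪ Parcel B) ∩ Parcel C| = 71.169.
|(Parcel A ∪ Parcel B) ∖ Parcel C| = 118.1077 − 71.169 = 46.94.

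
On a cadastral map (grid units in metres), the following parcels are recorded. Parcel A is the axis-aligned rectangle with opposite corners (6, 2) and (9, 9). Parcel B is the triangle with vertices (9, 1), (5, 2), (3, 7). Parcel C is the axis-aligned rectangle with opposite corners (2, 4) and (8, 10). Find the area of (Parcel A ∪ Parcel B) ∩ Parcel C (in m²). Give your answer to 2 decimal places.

12.70

|Parcel A ∪ Parcel B| = 28.
|(Parcel A ∪ Parcel B) ∩ Parcel C| = 12.70.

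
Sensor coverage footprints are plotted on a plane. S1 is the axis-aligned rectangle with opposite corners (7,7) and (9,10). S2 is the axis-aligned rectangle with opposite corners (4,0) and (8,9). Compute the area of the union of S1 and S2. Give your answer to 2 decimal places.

By inclusion–exclusion:
Individual areas: |S1| = 6, |S2| = 36.
|S1∩S2|: x∈[7,8], y∈[7,9] → 1·2 = 2.
|S1 ∪ S2| = 42 − 2 = 40.00.

40.00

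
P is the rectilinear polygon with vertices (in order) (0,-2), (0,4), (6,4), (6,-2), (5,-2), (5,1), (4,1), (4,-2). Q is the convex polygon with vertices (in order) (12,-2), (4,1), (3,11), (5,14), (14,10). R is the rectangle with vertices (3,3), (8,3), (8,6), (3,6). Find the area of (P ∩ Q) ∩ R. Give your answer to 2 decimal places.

2.25

The region (P ∩ Q) ∩ R is the polygon with vertices (6,3), (3.8,3), (3.7,4), (6,4).
By the shoelace formula its area is 2.25.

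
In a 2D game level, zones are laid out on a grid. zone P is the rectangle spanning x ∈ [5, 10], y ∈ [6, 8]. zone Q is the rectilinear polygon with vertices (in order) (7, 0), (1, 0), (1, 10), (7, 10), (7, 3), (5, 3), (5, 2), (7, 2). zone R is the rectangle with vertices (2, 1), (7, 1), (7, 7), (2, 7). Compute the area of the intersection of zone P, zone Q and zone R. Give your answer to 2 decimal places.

2.00

The intersection is the polygon with vertices (5,7), (7,7), (7,6), (5,6).
By the shoelace formula its area is 2.00.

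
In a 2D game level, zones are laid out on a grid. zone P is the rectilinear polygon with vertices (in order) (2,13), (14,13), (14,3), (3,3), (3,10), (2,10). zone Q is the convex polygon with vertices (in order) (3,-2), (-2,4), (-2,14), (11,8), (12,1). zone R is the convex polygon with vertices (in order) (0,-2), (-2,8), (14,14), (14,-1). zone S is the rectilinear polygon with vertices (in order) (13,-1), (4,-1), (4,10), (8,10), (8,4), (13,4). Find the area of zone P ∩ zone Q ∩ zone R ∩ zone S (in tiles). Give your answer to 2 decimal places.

31.23

The intersection is the polygon with vertices (8,9.385), (8,4), (11.571,4), (11.714,3), (4,3), (4,10), (6.667,10).
By the shoelace formula its area is 31.23.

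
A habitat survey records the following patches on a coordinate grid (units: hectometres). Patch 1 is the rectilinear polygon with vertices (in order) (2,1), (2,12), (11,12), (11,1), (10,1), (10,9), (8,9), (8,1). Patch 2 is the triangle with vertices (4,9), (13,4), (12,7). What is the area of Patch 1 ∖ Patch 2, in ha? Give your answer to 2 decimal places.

|Patch 1| = 83, |Patch 1∩Patch 2| = 4.4306.
|Patch 1 ∖ Patch 2| = |Patch 1| − |Patch 1∩Patch 2| = 83 − 4.4306 = 78.57.

78.57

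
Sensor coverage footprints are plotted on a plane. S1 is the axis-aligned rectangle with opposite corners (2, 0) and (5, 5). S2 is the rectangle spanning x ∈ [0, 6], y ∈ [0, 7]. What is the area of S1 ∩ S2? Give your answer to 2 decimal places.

|S1∩S2|: x∈[2,5], y∈[0,5] → 3·5 = 15.

15.00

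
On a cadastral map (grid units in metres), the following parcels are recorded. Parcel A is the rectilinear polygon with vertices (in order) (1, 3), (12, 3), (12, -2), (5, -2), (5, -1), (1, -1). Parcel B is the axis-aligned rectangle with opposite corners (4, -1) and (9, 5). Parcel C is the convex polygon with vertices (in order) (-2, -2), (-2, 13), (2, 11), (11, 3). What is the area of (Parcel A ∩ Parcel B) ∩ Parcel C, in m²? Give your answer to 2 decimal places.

8.65

The region (Parcel A ∩ Parcel B) ∩ Parcel C is the polygon with vertices (9,2.231), (4,0.308), (4,3), (9,3).
By the shoelace formula its area is 8.65.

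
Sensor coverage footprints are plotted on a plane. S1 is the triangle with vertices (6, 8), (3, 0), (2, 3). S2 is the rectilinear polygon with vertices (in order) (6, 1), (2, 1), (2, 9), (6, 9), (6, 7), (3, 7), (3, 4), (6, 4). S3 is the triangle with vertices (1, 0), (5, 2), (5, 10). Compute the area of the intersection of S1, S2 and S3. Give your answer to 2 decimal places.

The intersection is the polygon with vertices (2.667,1), (2.091,2.727), (2.4,3.5), (3,4.25), (3,4), (4.5,4), (3.462,1.231), (3,1).
By the shoelace formula its area is 4.65.

4.65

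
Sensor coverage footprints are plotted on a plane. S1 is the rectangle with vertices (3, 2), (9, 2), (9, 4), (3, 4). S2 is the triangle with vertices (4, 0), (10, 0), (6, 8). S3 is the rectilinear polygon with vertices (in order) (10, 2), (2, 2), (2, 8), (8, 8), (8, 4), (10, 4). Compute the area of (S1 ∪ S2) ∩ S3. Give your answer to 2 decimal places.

18.00

The region (S1 ∪ S2) ∩ S3 is the polygon with vertices (9,2), (4.5,2), (3,2), (3,4), (5,4), (6,8), (8,4), (9,4).
By the shoelace formula its area is 18.00.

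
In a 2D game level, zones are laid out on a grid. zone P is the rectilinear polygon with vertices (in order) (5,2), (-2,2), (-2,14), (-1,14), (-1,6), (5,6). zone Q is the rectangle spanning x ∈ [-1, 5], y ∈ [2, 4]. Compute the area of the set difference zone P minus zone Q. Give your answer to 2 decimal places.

|zone P| = 36, |zone P∩zone Q| = 12.
|zone P ∖ zone Q| = |zone P| − |zone P∩zone Q| = 36 − 12 = 24.00.

24.00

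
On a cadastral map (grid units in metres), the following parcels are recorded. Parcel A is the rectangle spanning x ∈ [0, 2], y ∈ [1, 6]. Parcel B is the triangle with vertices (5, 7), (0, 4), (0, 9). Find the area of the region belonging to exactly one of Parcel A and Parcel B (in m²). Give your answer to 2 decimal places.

|Parcel A| = 10, |Parcel B| = 12.5, |Parcel A∩Parcel B| = 2.8.
|Parcel A △ Parcel B| = |Parcel A| + |Parcel B| − 2·|Parcel A∩Parcel B| = 10 + 12.5 − 5.6 = 16.90.

16.90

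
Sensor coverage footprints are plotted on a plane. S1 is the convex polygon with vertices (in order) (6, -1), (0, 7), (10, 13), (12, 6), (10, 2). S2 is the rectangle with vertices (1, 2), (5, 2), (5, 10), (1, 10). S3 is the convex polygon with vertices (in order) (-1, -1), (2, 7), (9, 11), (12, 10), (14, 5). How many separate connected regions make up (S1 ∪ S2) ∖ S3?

(S1 ∪ S2) ∖ S3 splits into 2 disjoint pieces (area 19.8263, area 11.274).

2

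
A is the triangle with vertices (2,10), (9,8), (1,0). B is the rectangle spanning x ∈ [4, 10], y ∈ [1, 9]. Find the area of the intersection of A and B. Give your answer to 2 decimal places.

The intersection is the polygon with vertices (9,8), (4,3), (4,9), (5.5,9).
By the shoelace formula its area is 15.75.

15.75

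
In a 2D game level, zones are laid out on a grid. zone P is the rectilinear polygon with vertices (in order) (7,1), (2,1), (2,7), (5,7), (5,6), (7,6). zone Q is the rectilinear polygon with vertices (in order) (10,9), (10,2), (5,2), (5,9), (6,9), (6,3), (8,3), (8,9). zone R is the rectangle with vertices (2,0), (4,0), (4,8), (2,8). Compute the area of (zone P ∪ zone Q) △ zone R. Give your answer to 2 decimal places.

|zone P ∪ zone Q| = 46.
|(zone P ∪ zone Q) ∩ zone R| = 12.
|(zone P ∪ zone Q) △ zone R| = 46 + 16 − 24 = 38.00.

38.00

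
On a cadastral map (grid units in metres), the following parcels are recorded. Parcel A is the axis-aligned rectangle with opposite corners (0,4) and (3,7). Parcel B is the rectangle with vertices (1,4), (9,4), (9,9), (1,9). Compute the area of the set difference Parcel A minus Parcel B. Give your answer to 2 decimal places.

3.00

|Parcel A∩Parcel B|: x∈[1,3], y∈[4,7] → 2·3 = 6.
|Parcel A| = 9.
|Parcel A ∖ Parcel B| = |Parcel A| − |Parcel A∩Parcel B| = 9 − 6 = 3.00.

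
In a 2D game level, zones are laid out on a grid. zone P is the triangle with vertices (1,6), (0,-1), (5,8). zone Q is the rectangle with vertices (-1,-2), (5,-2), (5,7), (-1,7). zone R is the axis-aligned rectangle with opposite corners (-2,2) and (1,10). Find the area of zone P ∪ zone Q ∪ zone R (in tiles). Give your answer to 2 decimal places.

By inclusion–exclusion:
Individual areas: |zone P| = 13, |zone Q| = 54, |zone R| = 24.
|zone P∩zone Q| = 12.2778.
|zone P∩zone R| = 1.1429.
|zone Q∩zone R|: x∈[-1,1], y∈[2,7] → 2·5 = 10.
|zone P∩zone Q∩zone R| = 1.1429.
|zone P ∪ zone Q ∪ zone R| = 91 − 23.4206 + 1.1429 = 68.72.

68.72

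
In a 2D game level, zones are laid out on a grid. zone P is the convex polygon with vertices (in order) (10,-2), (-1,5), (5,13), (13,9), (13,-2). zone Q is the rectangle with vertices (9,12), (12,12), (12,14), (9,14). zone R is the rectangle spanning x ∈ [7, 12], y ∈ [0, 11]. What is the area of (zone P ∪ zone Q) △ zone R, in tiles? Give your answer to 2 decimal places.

|zone P ∪ zone Q| = 137.5.
|(zone P ∪ zone Q) ∩ zone R| = 52.75.
|(zone P ∪ zone Q) △ zone R| = 137.5 + 55 − 105.5 = 87.00.

87.00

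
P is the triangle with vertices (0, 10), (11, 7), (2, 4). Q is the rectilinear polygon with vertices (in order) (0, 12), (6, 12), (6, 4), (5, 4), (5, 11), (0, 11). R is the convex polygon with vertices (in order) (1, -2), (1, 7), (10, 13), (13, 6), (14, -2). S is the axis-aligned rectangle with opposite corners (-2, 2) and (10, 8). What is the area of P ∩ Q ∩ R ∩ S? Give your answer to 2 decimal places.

The intersection is the polygon with vertices (5,5), (5,8), (6,8), (6,5.333).
By the shoelace formula its area is 2.83.

2.83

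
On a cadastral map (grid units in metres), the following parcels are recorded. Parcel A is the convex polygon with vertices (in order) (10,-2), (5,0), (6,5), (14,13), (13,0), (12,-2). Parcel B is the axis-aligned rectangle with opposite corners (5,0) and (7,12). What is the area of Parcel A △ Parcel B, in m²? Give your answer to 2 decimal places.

|Parcel A| = 78, |Parcel B| = 24, |Parcel A∩Parcel B| = 8.
|Parcel A △ Parcel B| = |Parcel A| + |Parcel B| − 2·|Parcel A∩Parcel B| = 78 + 24 − 16 = 86.00.

86.00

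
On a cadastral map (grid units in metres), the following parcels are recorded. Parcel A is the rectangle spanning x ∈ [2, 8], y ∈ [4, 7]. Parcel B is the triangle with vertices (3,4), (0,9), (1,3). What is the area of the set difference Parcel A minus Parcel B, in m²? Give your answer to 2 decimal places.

|Parcel A| = 18, |Parcel A∩Parcel B| = 0.8333.
|Parcel A ∖ Parcel B| = |Parcel A| − |Parcel A∩Parcel B| = 18 − 0.8333 = 17.17.

17.17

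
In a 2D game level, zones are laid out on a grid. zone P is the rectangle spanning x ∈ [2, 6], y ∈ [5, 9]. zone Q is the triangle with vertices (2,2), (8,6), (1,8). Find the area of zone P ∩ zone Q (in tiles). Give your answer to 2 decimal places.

The intersection is the polygon with vertices (6,5), (2,5), (2,7.714), (6,6.571).
By the shoelace formula its area is 8.57.

8.57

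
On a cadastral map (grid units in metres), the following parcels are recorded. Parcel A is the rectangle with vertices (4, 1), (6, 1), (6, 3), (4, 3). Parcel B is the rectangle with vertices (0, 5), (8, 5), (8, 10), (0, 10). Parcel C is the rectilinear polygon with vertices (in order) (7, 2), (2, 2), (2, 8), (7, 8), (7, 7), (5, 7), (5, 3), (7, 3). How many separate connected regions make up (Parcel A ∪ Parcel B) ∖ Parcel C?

(Parcel A ∪ Parcel B) ∖ Parcel C splits into 2 disjoint pieces (area 2, area 29).

2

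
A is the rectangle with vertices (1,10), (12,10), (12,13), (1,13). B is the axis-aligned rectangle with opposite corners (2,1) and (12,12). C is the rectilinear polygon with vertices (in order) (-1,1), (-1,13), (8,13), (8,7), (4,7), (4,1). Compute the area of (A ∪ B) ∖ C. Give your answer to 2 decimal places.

72.00

|A ∪ B| = 123.
|(A ∪ B) ∩ C| = 51.
|(A ∪ B) ∖ C| = 123 − 51 = 72.00.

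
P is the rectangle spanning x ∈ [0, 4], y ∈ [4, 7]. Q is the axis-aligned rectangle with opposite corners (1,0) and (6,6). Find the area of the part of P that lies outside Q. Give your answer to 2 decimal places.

|P∩Q|: x∈[1,4], y∈[4,6] → 3·2 = 6.
|P| = 12.
|P ∖ Q| = |P| − |P∩Q| = 12 − 6 = 6.00.

6.00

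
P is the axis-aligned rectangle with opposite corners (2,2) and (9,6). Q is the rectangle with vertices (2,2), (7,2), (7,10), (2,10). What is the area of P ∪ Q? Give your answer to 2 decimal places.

48.00

By inclusion–exclusion:
Individual areas: |P| = 28, |Q| = 40.
|P∩Q|: x∈[2,7], y∈[2,6] → 5·4 = 20.
|P ∪ Q| = 68 − 20 = 48.00.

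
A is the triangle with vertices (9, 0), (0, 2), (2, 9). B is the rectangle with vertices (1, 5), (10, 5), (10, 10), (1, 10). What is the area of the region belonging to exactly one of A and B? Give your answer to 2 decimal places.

|A| = 33.5, |B| = 45, |A∩B| = 8.4722.
|A △ B| = |A| + |B| − 2·|A∩B| = 33.5 + 45 − 16.9444 = 61.56.

61.56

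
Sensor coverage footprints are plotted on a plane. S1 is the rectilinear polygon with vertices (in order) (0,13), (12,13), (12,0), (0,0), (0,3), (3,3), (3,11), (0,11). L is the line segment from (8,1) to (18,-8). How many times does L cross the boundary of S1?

1

The segment meets the boundary at (9.111,0).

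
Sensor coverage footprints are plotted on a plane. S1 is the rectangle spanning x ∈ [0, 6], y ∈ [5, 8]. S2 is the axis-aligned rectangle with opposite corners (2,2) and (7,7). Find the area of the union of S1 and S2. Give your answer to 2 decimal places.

By inclusion–exclusion:
Individual areas: |S1| = 18, |S2| = 25.
|S1∩S2|: x∈[2,6], y∈[5,7] → 4·2 = 8.
|S1 ∪ S2| = 43 − 8 = 35.00.

35.00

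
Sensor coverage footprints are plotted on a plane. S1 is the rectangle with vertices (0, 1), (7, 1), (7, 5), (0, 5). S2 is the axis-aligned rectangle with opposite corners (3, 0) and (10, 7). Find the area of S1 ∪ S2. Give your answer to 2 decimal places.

61.00

By inclusion–exclusion:
Individual areas: |S1| = 28, |S2| = 49.
|S1∩S2|: x∈[3,7], y∈[1,5] → 4·4 = 16.
|S1 ∪ S2| = 77 − 16 = 61.00.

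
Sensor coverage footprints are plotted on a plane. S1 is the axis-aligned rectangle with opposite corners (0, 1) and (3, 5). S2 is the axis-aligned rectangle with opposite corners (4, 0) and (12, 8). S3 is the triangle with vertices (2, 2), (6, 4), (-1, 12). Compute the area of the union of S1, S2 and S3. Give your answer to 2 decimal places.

91.61

By inclusion–exclusion:
Individual areas: |S1| = 12, |S2| = 64, |S3| = 23.
|S1∩S2| = 0 (no overlap).
|S1∩S3| = 4.1.
|S2∩S3| = 3.2857.
|S1∩S2∩S3| = 0.
|S1 ∪ S2 ∪ S3| = 99 − 7.3857 + 0 = 91.61.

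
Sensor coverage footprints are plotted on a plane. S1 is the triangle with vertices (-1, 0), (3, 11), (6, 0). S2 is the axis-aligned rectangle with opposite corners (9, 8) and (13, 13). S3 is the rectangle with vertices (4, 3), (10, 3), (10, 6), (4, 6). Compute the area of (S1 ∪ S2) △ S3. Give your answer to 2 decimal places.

|S1 ∪ S2| = 58.5.
|(S1 ∪ S2) ∩ S3| = 2.3182.
|(S1 ∪ S2) △ S3| = 58.5 + 18 − 4.6364 = 71.86.

71.86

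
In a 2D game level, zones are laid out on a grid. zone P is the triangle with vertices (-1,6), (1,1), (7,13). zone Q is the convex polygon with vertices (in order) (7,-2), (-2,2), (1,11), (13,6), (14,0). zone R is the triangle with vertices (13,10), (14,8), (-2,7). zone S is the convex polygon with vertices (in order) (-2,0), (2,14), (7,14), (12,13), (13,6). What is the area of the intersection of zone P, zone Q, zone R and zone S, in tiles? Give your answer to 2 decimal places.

2.40

The intersection is the polygon with vertices (4.667,8.333), (4.194,7.387), (0.308,7.144), (0.778,7.556).
By the shoelace formula its area is 2.40.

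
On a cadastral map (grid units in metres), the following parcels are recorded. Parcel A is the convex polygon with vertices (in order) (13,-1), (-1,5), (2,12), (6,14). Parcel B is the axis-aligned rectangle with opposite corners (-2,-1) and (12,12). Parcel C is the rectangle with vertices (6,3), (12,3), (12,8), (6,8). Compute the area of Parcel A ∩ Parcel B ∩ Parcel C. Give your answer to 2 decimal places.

19.83

The intersection is the polygon with vertices (11.133,3), (6,3), (6,8), (8.8,8).
By the shoelace formula its area is 19.83.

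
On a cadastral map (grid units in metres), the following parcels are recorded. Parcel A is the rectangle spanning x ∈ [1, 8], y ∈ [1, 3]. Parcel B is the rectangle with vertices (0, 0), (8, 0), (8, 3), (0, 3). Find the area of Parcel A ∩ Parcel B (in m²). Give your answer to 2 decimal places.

|Parcel A∩Parcel B|: x∈[1,8], y∈[1,3] → 7·2 = 14.

14.00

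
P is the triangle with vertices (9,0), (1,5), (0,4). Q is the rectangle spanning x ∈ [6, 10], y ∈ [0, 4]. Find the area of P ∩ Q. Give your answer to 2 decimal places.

The intersection is the polygon with vertices (9,0), (6,1.333), (6,1.875).
By the shoelace formula its area is 0.81.

0.81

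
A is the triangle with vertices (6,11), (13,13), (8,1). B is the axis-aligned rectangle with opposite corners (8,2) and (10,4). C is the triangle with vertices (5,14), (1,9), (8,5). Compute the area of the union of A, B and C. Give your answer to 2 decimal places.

62.64

By inclusion–exclusion:
Individual areas: |A| = 37, |B| = 4, |C| = 25.5.
|A∩B| = 1.6667.
|A∩C| = 2.1935.
|B∩C| = 0.
|A∩B∩C| = 0.
|A ∪ B ∪ C| = 66.5 − 3.8602 + 0 = 62.64.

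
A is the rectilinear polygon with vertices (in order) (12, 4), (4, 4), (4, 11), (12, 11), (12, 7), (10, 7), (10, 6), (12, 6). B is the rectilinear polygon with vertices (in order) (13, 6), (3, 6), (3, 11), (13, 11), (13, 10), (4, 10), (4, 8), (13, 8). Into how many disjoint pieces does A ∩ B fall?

A ∩ B splits into 2 disjoint pieces (area 14, area 8).

2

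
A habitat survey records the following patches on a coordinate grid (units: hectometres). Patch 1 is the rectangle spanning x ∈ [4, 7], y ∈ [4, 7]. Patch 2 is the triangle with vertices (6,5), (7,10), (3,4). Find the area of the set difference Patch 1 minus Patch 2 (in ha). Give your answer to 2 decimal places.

4.68

|Patch 1| = 9, |Patch 1∩Patch 2| = 4.3167.
|Patch 1 ∖ Patch 2| = |Patch 1| − |Patch 1∩Patch 2| = 9 − 4.3167 = 4.68.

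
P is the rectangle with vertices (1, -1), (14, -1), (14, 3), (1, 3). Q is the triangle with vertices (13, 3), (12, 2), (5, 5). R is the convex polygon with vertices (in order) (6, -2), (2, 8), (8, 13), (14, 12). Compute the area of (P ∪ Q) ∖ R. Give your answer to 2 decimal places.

|P ∪ Q| = 55.3333.
|(P ∪ Q) ∩ R| = 13.226.
|(P ∪ Q) ∖ R| = 55.3333 − 13.226 = 42.11.

42.11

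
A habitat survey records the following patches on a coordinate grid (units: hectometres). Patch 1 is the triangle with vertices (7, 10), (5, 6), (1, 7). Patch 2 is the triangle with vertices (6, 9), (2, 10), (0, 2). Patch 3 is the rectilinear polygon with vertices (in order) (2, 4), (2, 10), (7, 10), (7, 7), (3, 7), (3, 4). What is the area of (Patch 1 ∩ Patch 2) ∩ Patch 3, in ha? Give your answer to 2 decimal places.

The region (Patch 1 ∩ Patch 2) ∩ Patch 3 is the polygon with vertices (5.333,9.167), (6,9), (4.286,7), (3,7), (3,6.5), (2,6.75), (2,7.5).
By the shoelace formula its area is 4.49.

4.49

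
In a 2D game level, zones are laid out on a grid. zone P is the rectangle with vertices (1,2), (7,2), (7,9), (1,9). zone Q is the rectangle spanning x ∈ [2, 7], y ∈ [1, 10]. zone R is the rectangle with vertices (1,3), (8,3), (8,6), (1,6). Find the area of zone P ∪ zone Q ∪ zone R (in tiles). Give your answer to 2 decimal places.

55.00

By inclusion–exclusion:
Individual areas: |zone P| = 42, |zone Q| = 45, |zone R| = 21.
|zone P∩zone Q|: x∈[2,7], y∈[2,9] → 5·7 = 35.
|zone P∩zone R|: x∈[1,7], y∈[3,6] → 6·3 = 18.
|zone Q∩zone R|: x∈[2,7], y∈[3,6] → 5·3 = 15.
|zone P∩zone Q∩zone R| = 15.
|zone P ∪ zone Q ∪ zone R| = 108 − 68 + 15 = 55.00.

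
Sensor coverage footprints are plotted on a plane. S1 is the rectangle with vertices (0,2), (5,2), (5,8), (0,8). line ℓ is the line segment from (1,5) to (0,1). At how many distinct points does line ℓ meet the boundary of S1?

The segment meets the boundary at (0.25,2).

1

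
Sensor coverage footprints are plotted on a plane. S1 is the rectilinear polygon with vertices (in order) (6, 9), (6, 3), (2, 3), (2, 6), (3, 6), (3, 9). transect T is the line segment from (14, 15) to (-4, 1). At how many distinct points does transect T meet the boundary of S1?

The segment meets the boundary at (2,5.667), (2.429,6), (3,6.444), (6,8.778).

4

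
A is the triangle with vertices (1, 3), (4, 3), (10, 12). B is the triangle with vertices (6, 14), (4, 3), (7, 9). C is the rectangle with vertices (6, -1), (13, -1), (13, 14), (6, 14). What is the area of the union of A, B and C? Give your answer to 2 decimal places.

By inclusion–exclusion:
Individual areas: |A| = 13.5, |B| = 10.5, |C| = 105.
|A∩B| = 3.5.
|A∩C| = 4.
|B∩C| = 3.5.
|A∩B∩C| = 0.5.
|A ∪ B ∪ C| = 129 − 11 + 0.5 = 118.50.

118.50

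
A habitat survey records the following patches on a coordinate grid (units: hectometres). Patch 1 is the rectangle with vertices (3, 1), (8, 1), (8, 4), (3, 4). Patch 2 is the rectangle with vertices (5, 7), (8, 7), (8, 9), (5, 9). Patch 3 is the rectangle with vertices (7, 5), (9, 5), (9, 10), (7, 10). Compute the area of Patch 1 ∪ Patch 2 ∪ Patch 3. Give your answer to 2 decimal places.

By inclusion–exclusion:
Individual areas: |Patch 1| = 15, |Patch 2| = 6, |Patch 3| = 10.
|Patch 1∩Patch 2| = 0 (no overlap).
|Patch 1∩Patch 3| = 0 (no overlap).
|Patch 2∩Patch 3|: x∈[7,8], y∈[7,9] → 1·2 = 2.
|Patch 1∩Patch 2∩Patch 3| = 0.
|Patch 1 ∪ Patch 2 ∪ Patch 3| = 31 − 2 + 0 = 29.00.

29.00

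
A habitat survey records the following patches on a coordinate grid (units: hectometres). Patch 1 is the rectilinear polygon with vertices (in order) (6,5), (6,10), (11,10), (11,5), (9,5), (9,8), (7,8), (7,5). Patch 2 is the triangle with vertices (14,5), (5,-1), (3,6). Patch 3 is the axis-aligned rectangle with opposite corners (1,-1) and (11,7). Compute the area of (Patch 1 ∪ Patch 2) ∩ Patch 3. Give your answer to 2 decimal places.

38.68

|Patch 1 ∪ Patch 2| = 55.0909.
|(Patch 1 ∪ Patch 2) ∩ Patch 3| = 38.68.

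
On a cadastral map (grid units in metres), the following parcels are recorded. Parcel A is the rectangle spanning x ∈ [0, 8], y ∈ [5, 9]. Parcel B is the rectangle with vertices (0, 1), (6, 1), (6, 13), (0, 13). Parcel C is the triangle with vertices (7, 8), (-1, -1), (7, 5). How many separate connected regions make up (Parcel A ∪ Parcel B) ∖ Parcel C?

2

(Parcel A ∪ Parcel B) ∖ Parcel C splits into 2 disjoint pieces (area 62.2222, area 7.0417).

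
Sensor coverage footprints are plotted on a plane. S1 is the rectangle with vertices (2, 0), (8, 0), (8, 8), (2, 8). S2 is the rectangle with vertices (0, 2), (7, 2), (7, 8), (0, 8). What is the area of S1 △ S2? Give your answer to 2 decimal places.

30.00

|S1∩S2|: x∈[2,7], y∈[2,8] → 5·6 = 30.
|S1 △ S2| = |S1| + |S2| − 2·|S1∩S2| = 48 + 42 − 60 = 30.00.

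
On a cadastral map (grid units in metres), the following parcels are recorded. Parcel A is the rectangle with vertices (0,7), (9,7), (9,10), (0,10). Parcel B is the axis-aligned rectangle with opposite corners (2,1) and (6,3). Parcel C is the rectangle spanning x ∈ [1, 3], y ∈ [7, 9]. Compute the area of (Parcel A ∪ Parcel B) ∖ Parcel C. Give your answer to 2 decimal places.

31.00

|Parcel A ∪ Parcel B| = 35.
|(Parcel A ∪ Parcel B) ∩ Parcel C| = 4.
|(Parcel A ∪ Parcel B) ∖ Parcel C| = 35 − 4 = 31.00.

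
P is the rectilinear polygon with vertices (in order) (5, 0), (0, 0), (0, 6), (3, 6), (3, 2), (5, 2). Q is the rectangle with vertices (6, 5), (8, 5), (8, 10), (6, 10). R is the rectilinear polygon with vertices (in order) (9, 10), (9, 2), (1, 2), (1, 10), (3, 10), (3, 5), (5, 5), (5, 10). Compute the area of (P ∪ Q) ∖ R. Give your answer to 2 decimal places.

|P ∪ Q| = 32.
|(P ∪ Q) ∩ R| = 18.
|(P ∪ Q) ∖ R| = 32 − 18 = 14.00.

14.00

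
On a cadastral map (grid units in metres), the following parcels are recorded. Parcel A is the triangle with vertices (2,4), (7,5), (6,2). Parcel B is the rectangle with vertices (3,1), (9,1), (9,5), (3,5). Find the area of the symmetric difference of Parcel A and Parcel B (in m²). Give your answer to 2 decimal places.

|Parcel A| = 7, |Parcel B| = 24, |Parcel A∩Parcel B| = 6.65.
|Parcel A △ Parcel B| = |Parcel A| + |Parcel B| − 2·|Parcel A∩Parcel B| = 7 + 24 − 13.3 = 17.70.

17.70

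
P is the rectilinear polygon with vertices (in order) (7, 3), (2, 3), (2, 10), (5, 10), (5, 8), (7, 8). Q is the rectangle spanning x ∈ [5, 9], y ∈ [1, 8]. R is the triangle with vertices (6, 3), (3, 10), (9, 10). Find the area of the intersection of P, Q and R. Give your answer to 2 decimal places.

The intersection is the polygon with vertices (5,8), (7,8), (7,5.333), (6,3), (5,5.333).
By the shoelace formula its area is 7.67.

7.67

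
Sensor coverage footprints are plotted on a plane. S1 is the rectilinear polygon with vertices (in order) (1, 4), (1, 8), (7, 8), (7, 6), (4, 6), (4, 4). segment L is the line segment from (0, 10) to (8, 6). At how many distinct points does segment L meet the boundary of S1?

2

The segment meets the boundary at (7,6.5), (4,8).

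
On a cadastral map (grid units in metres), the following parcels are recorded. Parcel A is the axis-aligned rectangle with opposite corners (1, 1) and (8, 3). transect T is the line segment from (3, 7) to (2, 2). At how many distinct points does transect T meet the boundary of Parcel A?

1

The segment meets the boundary at (2.2,3).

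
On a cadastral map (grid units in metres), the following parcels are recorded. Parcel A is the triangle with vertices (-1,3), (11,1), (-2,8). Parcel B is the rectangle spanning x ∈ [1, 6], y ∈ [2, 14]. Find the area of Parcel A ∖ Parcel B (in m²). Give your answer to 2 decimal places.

15.14

|Parcel A| = 29, |Parcel A∩Parcel B| = 13.859.
|Parcel A ∖ Parcel B| = |Parcel A| − |Parcel A∩Parcel B| = 29 − 13.859 = 15.14.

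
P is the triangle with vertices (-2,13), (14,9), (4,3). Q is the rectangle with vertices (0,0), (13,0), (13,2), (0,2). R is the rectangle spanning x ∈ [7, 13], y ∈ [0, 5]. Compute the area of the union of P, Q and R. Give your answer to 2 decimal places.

111.97

By inclusion–exclusion:
Individual areas: |P| = 68, |Q| = 26, |R| = 30.
|P∩Q| = 0.
|P∩R| = 0.0333.
|Q∩R|: x∈[7,13], y∈[0,2] → 6·2 = 12.
|P∩Q∩R| = 0.
|P ∪ Q ∪ R| = 124 − 12.0333 + 0 = 111.97.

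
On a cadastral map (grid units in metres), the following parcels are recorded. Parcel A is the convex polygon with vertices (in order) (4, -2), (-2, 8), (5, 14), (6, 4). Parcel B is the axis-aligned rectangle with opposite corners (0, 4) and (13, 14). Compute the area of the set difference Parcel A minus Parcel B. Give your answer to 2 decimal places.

21.85

|Parcel A| = 66, |Parcel A∩Parcel B| = 44.1524.
|Parcel A ∖ Parcel B| = |Parcel A| − |Parcel A∩Parcel B| = 66 − 44.1524 = 21.85.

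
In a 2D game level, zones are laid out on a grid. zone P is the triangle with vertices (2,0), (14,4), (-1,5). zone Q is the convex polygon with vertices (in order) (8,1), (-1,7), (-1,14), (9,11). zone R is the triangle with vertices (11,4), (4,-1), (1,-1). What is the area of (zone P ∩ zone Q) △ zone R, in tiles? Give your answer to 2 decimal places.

|zone P ∩ zone Q| = 9.6558.
|(zone P ∩ zone Q) ∩ zone R| = 0.531.
|(zone P ∩ zone Q) △ zone R| = 9.6558 + 7.5 − 1.062 = 16.09.

16.09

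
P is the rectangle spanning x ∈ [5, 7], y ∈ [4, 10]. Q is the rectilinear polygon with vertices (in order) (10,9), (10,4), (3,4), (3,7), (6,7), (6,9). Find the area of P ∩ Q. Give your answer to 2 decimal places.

The intersection is the polygon with vertices (7,4), (5,4), (5,7), (6,7), (6,9), (7,9).
By the shoelace formula its area is 8.00.

8.00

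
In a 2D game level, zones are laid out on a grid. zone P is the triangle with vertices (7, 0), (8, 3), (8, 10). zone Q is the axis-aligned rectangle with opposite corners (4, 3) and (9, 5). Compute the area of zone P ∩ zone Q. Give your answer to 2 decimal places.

1.20

The intersection is the polygon with vertices (8,3), (7.3,3), (7.5,5), (8,5).
By the shoelace formula its area is 1.20.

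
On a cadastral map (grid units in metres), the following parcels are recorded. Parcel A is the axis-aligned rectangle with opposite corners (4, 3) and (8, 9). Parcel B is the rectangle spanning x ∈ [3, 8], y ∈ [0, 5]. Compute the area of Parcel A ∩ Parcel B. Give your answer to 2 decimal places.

|Parcel A∩Parcel B|: x∈[4,8], y∈[3,5] → 4·2 = 8.

8.00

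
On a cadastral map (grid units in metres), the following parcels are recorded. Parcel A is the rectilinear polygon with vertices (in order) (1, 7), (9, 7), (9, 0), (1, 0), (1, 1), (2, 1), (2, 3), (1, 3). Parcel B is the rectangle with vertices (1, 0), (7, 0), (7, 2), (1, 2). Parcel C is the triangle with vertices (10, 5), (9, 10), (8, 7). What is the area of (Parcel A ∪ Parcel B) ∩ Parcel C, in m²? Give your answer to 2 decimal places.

0.50

The region (Parcel A ∪ Parcel B) ∩ Parcel C is the polygon with vertices (9,6), (8,7), (9,7).
By the shoelace formula its area is 0.50.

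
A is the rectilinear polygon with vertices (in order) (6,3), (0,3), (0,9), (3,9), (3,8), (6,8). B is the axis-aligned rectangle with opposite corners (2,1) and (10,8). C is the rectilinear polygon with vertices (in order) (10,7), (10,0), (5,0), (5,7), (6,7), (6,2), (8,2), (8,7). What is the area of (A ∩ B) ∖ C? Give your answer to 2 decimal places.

|A ∩ B| = 20.
|(A ∩ B) ∩ C| = 4.
|(A ∩ B) ∖ C| = 20 − 4 = 16.00.

16.00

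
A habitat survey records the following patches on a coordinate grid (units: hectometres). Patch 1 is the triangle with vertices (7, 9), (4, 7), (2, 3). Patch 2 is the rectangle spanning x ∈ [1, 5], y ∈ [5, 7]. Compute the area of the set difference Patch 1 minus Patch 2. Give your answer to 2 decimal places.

2.07

|Patch 1| = 4, |Patch 1∩Patch 2| = 1.9333.
|Patch 1 ∖ Patch 2| = |Patch 1| − |Patch 1∩Patch 2| = 4 − 1.9333 = 2.07.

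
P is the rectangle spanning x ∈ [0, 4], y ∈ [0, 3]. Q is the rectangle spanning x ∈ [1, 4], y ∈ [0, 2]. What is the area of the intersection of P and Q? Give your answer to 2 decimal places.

|P∩Q|: x∈[1,4], y∈[0,2] → 3·2 = 6.

6.00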